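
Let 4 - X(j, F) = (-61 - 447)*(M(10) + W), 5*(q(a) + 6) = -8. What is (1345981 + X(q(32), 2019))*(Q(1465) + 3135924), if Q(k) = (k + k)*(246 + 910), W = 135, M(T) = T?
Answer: 9260350013580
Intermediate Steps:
q(a) = -38/5 (q(a) = -6 + (⅕)*(-8) = -6 - 8/5 = -38/5)
X(j, F) = 73664 (X(j, F) = 4 - (-61 - 447)*(10 + 135) = 4 - (-508)*145 = 4 - 1*(-73660) = 4 + 73660 = 73664)
Q(k) = 2312*k (Q(k) = (2*k)*1156 = 2312*k)
(1345981 + X(q(32), 2019))*(Q(1465) + 3135924) = (1345981 + 73664)*(2312*1465 + 3135924) = 1419645*(3387080 + 3135924) = 1419645*6523004 = 9260350013580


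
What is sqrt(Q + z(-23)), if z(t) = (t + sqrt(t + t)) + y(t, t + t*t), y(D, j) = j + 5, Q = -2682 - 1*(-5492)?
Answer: sqrt(3298 + I*sqrt(46)) ≈ 57.428 + 0.0591*I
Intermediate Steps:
Q = 2810 (Q = -2682 + 5492 = 2810)
y(D, j) = 5 + j
z(t) = 5 + t**2 + 2*t + sqrt(2)*sqrt(t) (z(t) = (t + sqrt(t + t)) + (5 + (t + t*t)) = (t + sqrt(2*t)) + (5 + (t + t**2)) = (t + sqrt(2)*sqrt(t)) + (5 + t + t**2) = 5 + t**2 + 2*t + sqrt(2)*sqrt(t))
sqrt(Q + z(-23)) = sqrt(2810 + (5 - 23 - 23*(1 - 23) + sqrt(2)*sqrt(-23))) = sqrt(2810 + (5 - 23 - 23*(-22) + sqrt(2)*(I*sqrt(23)))) = sqrt(2810 + (5 - 23 + 506 + I*sqrt(46))) = sqrt(2810 + (488 + I*sqrt(46))) = sqrt(3298 + I*sqrt(46))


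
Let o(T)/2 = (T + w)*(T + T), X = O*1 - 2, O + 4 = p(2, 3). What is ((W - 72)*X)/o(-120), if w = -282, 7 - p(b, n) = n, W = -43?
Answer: 23/19296 ≈ 0.0011920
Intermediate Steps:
p(b, n) = 7 - n
O = 0 (O = -4 + (7 - 1*3) = -4 + (7 - 3) = -4 + 4 = 0)
X = -2 (X = 0*1 - 2 = 0 - 2 = -2)
o(T) = 4*T*(-282 + T) (o(T) = 2*((T - 282)*(T + T)) = 2*((-282 + T)*(2*T)) = 2*(2*T*(-282 + T)) = 4*T*(-282 + T))
((W - 72)*X)/o(-120) = ((-43 - 72)*(-2))/((4*(-120)*(-282 - 120))) = (-115*(-2))/((4*(-120)*(-402))) = 230/192960 = 230*(1/192960) = 23/19296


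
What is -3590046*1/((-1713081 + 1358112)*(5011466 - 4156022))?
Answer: 199447/16869783402 ≈ 1.1823e-5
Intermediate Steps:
-3590046*1/((-1713081 + 1358112)*(5011466 - 4156022)) = -3590046/(855444*(-354969)) = -3590046/(-303656101236) = -3590046*(-1/303656101236) = 199447/16869783402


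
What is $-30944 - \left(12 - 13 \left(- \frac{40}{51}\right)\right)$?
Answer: $- \frac{1579276}{51} \approx -30966.0$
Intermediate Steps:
$-30944 - \left(12 - 13 \left(- \frac{40}{51}\right)\right) = -30944 - \left(12 - 13 \left(\left(-40\right) \frac{1}{51}\right)\right) = -30944 + \left(-12 + 13 \left(- \frac{40}{51}\right)\right) = -30944 - \frac{1132}{51} = - \frac{1579276}{51}$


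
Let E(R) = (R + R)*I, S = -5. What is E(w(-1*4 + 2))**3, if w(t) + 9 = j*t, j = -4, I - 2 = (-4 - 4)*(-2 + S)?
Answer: -1560896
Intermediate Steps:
I = 58 (I = 2 + (-4 - 4)*(-2 - 5) = 2 - 8*(-7) = 2 + 56 = 58)
w(t) = -9 - 4*t
E(R) = 116*R (E(R) = (R + R)*58 = (2*R)*58 = 116*R)
E(w(-1*4 + 2))**3 = (116*(-9 - 4*(-1*4 + 2)))**3 = (116*(-9 - 4*(-4 + 2)))**3 = (116*(-9 - 4*(-2)))**3 = (116*(-9 + 8))**3 = (116*(-1))**3 = (-116)**3 = -1560896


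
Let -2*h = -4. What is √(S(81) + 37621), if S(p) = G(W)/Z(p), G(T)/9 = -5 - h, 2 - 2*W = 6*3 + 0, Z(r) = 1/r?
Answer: √32518 ≈ 180.33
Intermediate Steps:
h = 2 (h = -½*(-4) = 2)
Z(r) = 1/r
W = -8 (W = 1 - (6*3 + 0)/2 = 1 - (18 + 0)/2 = 1 - ½*18 = 1 - 9 = -8)
G(T) = -63 (G(T) = 9*(-5 - 1*2) = 9*(-5 - 2) = 9*(-7) = -63)
S(p) = -63*p
√(S(81) + 37621) = √(-63*81 + 37621) = √(-5103 + 37621) = √32518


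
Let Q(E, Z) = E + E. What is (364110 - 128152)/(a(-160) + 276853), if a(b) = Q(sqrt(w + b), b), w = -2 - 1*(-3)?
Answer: 65325680174/76647584245 - 471916*I*sqrt(159)/76647584245 ≈ 0.85229 - 7.7636e-5*I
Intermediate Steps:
w = 1 (w = -2 + 3 = 1)
Q(E, Z) = 2*E
a(b) = 2*sqrt(1 + b)
(364110 - 128152)/(a(-160) + 276853) = (364110 - 128152)/(2*sqrt(1 - 160) + 276853) = 235958/(2*sqrt(-159) + 276853) = 235958/(2*(I*sqrt(159)) + 276853) = 235958/(2*I*sqrt(159) + 276853) = 235958/(276853 + 2*I*sqrt(159))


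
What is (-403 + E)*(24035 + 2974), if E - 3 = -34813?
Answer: -951067917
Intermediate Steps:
E = -34810 (E = 3 - 34813 = -34810)
(-403 + E)*(24035 + 2974) = (-403 - 34810)*(24035 + 2974) = -35213*27009 = -951067917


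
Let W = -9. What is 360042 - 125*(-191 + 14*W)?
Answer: 399667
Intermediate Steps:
360042 - 125*(-191 + 14*W) = 360042 - 125*(-191 + 14*(-9)) = 360042 - 125*(-191 - 126) = 360042 - 125*(-317) = 360042 + 39625 = 399667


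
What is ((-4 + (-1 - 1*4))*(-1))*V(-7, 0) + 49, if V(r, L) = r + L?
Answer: -14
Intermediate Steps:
V(r, L) = L + r
((-4 + (-1 - 1*4))*(-1))*V(-7, 0) + 49 = ((-4 + (-1 - 1*4))*(-1))*(0 - 7) + 49 = ((-4 + (-1 - 4))*(-1))*(-7) + 49 = ((-4 - 5)*(-1))*(-7) + 49 = -9*(-1)*(-7) + 49 = 9*(-7) + 49 = -63 + 49 = -14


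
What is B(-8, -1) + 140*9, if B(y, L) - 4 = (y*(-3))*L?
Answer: 1240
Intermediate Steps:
B(y, L) = 4 - 3*L*y (B(y, L) = 4 + (y*(-3))*L = 4 + (-3*y)*L = 4 - 3*L*y)
B(-8, -1) + 140*9 = (4 - 3*(-1)*(-8)) + 140*9 = (4 - 24) + 1260 = -20 + 1260 = 1240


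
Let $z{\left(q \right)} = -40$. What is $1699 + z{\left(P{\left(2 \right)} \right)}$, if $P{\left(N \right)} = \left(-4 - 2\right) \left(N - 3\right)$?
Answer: $1659$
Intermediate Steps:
$P{\left(N \right)} = 18 - 6 N$ ($P{\left(N \right)} = - 6 \left(-3 + N\right) = 18 - 6 N$)
$1699 + z{\left(P{\left(2 \right)} \right)} = 1699 - 40 = 1659$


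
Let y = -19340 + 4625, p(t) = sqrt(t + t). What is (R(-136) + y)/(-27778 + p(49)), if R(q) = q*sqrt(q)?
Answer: 204376635/385808593 + 103005*sqrt(2)/771617186 + 1904*I*sqrt(17)/385808593 + 3777808*I*sqrt(34)/385808593 ≈ 0.52992 + 0.057117*I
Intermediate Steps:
p(t) = sqrt(2)*sqrt(t) (p(t) = sqrt(2*t) = sqrt(2)*sqrt(t))
R(q) = q**(3/2)
y = -14715
(R(-136) + y)/(-27778 + p(49)) = ((-136)**(3/2) - 14715)/(-27778 + sqrt(2)*sqrt(49)) = (-272*I*sqrt(34) - 14715)/(-27778 + sqrt(2)*7) = (-14715 - 272*I*sqrt(34))/(-27778 + 7*sqrt(2))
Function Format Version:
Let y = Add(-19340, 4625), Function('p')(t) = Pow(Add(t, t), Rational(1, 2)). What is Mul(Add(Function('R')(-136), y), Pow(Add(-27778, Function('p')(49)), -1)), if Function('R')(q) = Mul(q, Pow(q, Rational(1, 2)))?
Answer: Add(Rational(204376635, 385808593), Mul(Rational(103005, 771617186), Pow(2, Rational(1, 2))), Mul(Rational(1904, 385808593), I, Pow(17, Rational(1, 2))), Mul(Rational(3777808, 385808593), I, Pow(34, Rational(1, 2)))) ≈ Add(0.52992, Mul(0.057117, I))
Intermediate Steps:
Function('p')(t) = Mul(Pow(2, Rational(1, 2)), Pow(t, Rational(1, 2))) (Function('p')(t) = Pow(Mul(2, t), Rational(1, 2)) = Mul(Pow(2, Rational(1, 2)), Pow(t, Rational(1, 2))))
Function('R')(q) = Pow(q, Rational(3, 2))
y = -14715
Mul(Add(Function('R')(-136), y), Pow(Add(-27778, Function('p')(49)), -1)) = Mul(Add(Pow(-136, Rational(3, 2)), -14715), Pow(Add(-27778, Mul(Pow(2, Rational(1, 2)), Pow(49, Rational(1, 2)))), -1)) = Mul(Add(Mul(-272, I, Pow(34, Rational(1, 2))), -14715), Pow(Add(-27778, Mul(Pow(2, Rational(1, 2)), 7)), -1)) = Mul(Add(-14715, Mul(-272, I, Pow(34, Rational(1, 2)))), Pow(Add(-27778, Mul(7, Pow(2, Rational(1, 2)))), -1)) = Mul(Pow(Add(-27778, Mul(7, Pow(2, Rational(1, 2)))), -1), Add(-14715, Mul(-272, I, Pow(34, Rational(1, 2)))))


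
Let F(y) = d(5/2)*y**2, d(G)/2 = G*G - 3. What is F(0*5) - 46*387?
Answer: -17802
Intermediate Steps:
d(G) = -6 + 2*G**2 (d(G) = 2*(G*G - 3) = 2*(G**2 - 3) = 2*(-3 + G**2) = -6 + 2*G**2)
F(y) = 13*y**2/2 (F(y) = (-6 + 2*(5/2)**2)*y**2 = (-6 + 2*(25/4))*y**2 = (-6 + 25/2)*y**2 = 13*y**2/2)
F(0*5) - 46*387 = 13*(0*5)**2/2 - 46*387 = (13/2)*0**2 - 17802 = (13/2)*0 - 17802 = 0 - 17802 = -17802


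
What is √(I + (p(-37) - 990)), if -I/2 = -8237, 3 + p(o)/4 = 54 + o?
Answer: 2*√3885 ≈ 124.66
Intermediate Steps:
p(o) = 204 + 4*o (p(o) = -12 + 4*(54 + o) = -12 + (216 + 4*o) = 204 + 4*o)
I = 16474 (I = -2*(-8237) = 16474)
√(I + (p(-37) - 990)) = √(16474 + ((204 + 4*(-37)) - 990)) = √(16474 + ((204 - 148) - 990)) = √(16474 + (56 - 990)) = √(16474 - 934) = √15540 = 2*√3885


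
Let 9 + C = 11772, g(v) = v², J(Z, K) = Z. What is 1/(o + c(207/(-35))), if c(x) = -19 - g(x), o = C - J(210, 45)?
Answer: 1225/14086301 ≈ 8.6964e-5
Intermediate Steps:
C = 11763 (C = -9 + 11772 = 11763)
o = 11553 (o = 11763 - 1*210 = 11763 - 210 = 11553)
c(x) = -19 - x²
1/(o + c(207/(-35))) = 1/(11553 + (-19 - (207/(-35))²)) = 1/(11553 + (-19 - (207*(-1/35))²)) = 1/(11553 + (-19 - (-207/35)²)) = 1/(11553 + (-19 - 1*42849/1225)) = 1/(11553 + (-19 - 42849/1225)) = 1/(11553 - 66124/1225) = 1/(14086301/1225) = 1225/14086301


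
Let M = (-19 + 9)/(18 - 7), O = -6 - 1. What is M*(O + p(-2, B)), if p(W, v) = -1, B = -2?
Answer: 80/11 ≈ 7.2727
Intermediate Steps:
O = -7
M = -10/11 ≈ -0.90909
M*(O + p(-2, B)) = -10*(-7 - 1)/11 = -10/11*(-8) = 80/11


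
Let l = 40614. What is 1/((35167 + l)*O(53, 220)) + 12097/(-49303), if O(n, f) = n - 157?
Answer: -95339216031/388567986872 ≈ -0.24536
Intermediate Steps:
O(n, f) = -157 + n
1/((35167 + l)*O(53, 220)) + 12097/(-49303) = 1/((35167 + 40614)*(-157 + 53)) + 12097/(-49303) = 1/(75781*(-104)) + 12097*(-1/49303) = (1/75781)*(-1/104) - 12097/49303 = -1/7881224 - 12097/49303 = -95339216031/388567986872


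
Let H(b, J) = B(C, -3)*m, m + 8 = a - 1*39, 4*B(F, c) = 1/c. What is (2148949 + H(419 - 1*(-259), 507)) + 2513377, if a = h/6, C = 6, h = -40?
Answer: 167843897/36 ≈ 4.6623e+6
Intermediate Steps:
a = -20/3 (a = -40/6 = -40*⅙ = -20/3 ≈ -6.6667)
B(F, c) = 1/(4*c) (B(F, c) = (1/c)/4 = 1/(4*c))
m = -161/3 (m = -8 + (-20/3 - 1*39) = -8 + (-20/3 - 39) = -8 - 137/3 = -161/3 ≈ -53.667)
H(b, J) = 161/36 (H(b, J) = ((¼)/(-3))*(-161/3) = ((¼)*(-⅓))*(-161/3) = -1/12*(-161/3) = 161/36)
(2148949 + H(419 - 1*(-259), 507)) + 2513377 = (2148949 + 161/36) + 2513377 = 77362325/36 + 2513377 = 167843897/36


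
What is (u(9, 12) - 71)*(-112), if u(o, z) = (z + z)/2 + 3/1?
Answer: 6272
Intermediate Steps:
u(o, z) = 3 + z (u(o, z) = (2*z)*(½) + 3*1 = z + 3 = 3 + z)
(u(9, 12) - 71)*(-112) = ((3 + 12) - 71)*(-112) = (15 - 71)*(-112) = -56*(-112) = 6272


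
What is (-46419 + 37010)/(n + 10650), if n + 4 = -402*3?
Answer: -9409/9440 ≈ -0.99672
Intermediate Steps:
n = -1210 (n = -4 - 402*3 = -4 - 1206 = -1210)
(-46419 + 37010)/(n + 10650) = (-46419 + 37010)/(-1210 + 10650) = -9409/9440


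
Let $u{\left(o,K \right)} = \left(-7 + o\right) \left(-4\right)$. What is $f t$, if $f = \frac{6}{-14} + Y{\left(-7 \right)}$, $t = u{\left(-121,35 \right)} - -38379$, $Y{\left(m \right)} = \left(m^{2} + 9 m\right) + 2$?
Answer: $- \frac{3383517}{7} \approx -4.8336 \cdot 10^{5}$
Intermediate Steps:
$u{\left(o,K \right)} = 28 - 4 o$
$Y{\left(m \right)} = 2 + m^{2} + 9 m$
$t = 38891$ ($t = \left(28 - -484\right) - -38379 = \left(28 + 484\right) + 38379 = 512 + 38379 = 38891$)
$f = - \frac{87}{7}$ ($f = \frac{6}{-14} + \left(2 + \left(-7\right)^{2} + 9 \left(-7\right)\right) = 6 \left(- \frac{1}{14}\right) + \left(2 + 49 - 63\right) = - \frac{3}{7} - 12 = - \frac{87}{7} \approx -12.429$)
$f t = \left(- \frac{87}{7}\right) 38891 = - \frac{3383517}{7}$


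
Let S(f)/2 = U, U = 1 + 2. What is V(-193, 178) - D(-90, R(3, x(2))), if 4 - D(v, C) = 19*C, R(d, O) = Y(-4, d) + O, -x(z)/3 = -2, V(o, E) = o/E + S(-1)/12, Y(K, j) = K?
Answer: 2974/89 ≈ 33.416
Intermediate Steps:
U = 3
S(f) = 6 (S(f) = 2*3 = 6)
V(o, E) = ½ + o/E (V(o, E) = o/E + 6/12 = o/E + 6*(1/12) = o/E + ½ = ½ + o/E)
x(z) = 6 (x(z) = -3*(-2) = 6)
R(d, O) = -4 + O
D(v, C) = 4 - 19*C
V(-193, 178) - D(-90, R(3, x(2))) = (-193 + (½)*178)/178 - (4 - 19*(-4 + 6)) = (-193 + 89)/178 - (4 - 19*2) = (1/178)*(-104) - (4 - 38) = -52/89 - 1*(-34) = -52/89 + 34 = 2974/89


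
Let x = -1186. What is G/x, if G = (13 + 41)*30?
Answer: -810/593 ≈ -1.3659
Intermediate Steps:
G = 1620 (G = 54*30 = 1620)
G/x = 1620/(-1186) = 1620*(-1/1186) = -810/593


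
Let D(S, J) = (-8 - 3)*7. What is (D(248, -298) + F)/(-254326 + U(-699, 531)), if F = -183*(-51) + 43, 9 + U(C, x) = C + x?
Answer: -9299/254503 ≈ -0.036538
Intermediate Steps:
U(C, x) = -9 + C + x (U(C, x) = -9 + (C + x) = -9 + C + x)
D(S, J) = -77 (D(S, J) = -11*7 = -77)
F = 9376 (F = 9333 + 43 = 9376)
(D(248, -298) + F)/(-254326 + U(-699, 531)) = (-77 + 9376)/(-254326 + (-9 - 699 + 531)) = 9299/(-254326 - 177) = 9299/(-254503) = 9299*(-1/254503) = -9299/254503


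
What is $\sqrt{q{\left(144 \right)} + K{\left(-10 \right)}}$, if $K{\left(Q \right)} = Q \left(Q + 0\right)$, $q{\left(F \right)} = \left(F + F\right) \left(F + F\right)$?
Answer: $2 \sqrt{20761} \approx 288.17$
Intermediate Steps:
$q{\left(F \right)} = 4 F^{2}$ ($q{\left(F \right)} = 2 F 2 F = 4 F^{2}$)
$K{\left(Q \right)} = Q^{2}$ ($K{\left(Q \right)} = Q Q = Q^{2}$)
$\sqrt{q{\left(144 \right)} + K{\left(-10 \right)}} = \sqrt{4 \cdot 144^{2} + \left(-10\right)^{2}} = \sqrt{4 \cdot 20736 + 100} = \sqrt{82944 + 100} = \sqrt{83044} = 2 \sqrt{20761}$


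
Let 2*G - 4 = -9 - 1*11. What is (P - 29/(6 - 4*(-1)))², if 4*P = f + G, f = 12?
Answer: 361/100 ≈ 3.6100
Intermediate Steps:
G = -8 (G = 2 + (-9 - 1*11)/2 = 2 + (-9 - 11)/2 = 2 + (½)*(-20) = 2 - 10 = -8)
P = 1 (P = (12 - 8)/4 = (¼)*4 = 1)
(P - 29/(6 - 4*(-1)))² = (1 - 29/(6 - 4*(-1)))² = (1 - 29/(6 + 4))² = (1 - 29/10)² = (-19/10)² = 361/100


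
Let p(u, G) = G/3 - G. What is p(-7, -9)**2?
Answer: 36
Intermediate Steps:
p(u, G) = -2*G/3 (p(u, G) = G*(1/3) - G = G/3 - G = -2*G/3)
p(-7, -9)**2 = (-2/3*(-9))**2 = 6**2 = 36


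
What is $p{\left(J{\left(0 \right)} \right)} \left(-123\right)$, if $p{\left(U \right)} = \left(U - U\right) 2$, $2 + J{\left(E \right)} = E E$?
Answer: $0$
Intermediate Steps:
$J{\left(E \right)} = -2 + E^{2}$ ($J{\left(E \right)} = -2 + E E = -2 + E^{2}$)
$p{\left(U \right)} = 0$ ($p{\left(U \right)} = 0 \cdot 2 = 0$)
$p{\left(J{\left(0 \right)} \right)} \left(-123\right) = 0 \left(-123\right) = 0$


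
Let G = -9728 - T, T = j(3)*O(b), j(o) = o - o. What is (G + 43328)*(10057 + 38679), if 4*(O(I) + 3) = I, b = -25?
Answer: 1637529600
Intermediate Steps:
O(I) = -3 + I/4
j(o) = 0
T = 0 (T = 0*(-3 + (¼)*(-25)) = 0*(-3 - 25/4) = 0*(-37/4) = 0)
G = -9728 (G = -9728 - 1*0 = -9728 + 0 = -9728)
(G + 43328)*(10057 + 38679) = (-9728 + 43328)*(10057 + 38679) = 33600*48736 = 1637529600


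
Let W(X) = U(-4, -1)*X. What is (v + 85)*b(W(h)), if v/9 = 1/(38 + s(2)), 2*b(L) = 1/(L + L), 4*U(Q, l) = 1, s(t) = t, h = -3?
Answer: -3409/120 ≈ -28.408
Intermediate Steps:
U(Q, l) = 1/4 (U(Q, l) = (1/4)*1 = 1/4)
W(X) = X/4
b(L) = 1/(4*L) (b(L) = 1/(2*(L + L)) = 1/(2*((2*L))) = (1/(2*L))/2 = 1/(4*L))
v = 9/40 (v = 9/(38 + 2) = 9/40 ≈ 0.22500)
(v + 85)*b(W(h)) = (9/40 + 85)*(1/(4*(((1/4)*(-3))))) = 3409*(1/(4*(-3/4)))/40 = 3409*((1/4)*(-4/3))/40 = (3409/40)*(-1/3) = -3409/120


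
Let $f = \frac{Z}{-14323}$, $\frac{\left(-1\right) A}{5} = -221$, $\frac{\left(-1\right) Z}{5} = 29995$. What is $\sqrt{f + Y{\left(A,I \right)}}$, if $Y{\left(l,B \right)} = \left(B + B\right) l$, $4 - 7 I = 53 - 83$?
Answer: $\frac{\sqrt{108009174591745}}{100261} \approx 103.66$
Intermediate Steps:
$Z = -149975$ ($Z = \left(-5\right) 29995 = -149975$)
$A = 1105$ ($A = \left(-5\right) \left(-221\right) = 1105$)
$I = \frac{34}{7}$ ($I = \frac{4}{7} - \frac{53 - 83}{7} = \frac{4}{7} - - \frac{30}{7} = \frac{4}{7} + \frac{30}{7} = \frac{34}{7} \approx 4.8571$)
$Y{\left(l,B \right)} = 2 B l$
$f = \frac{149975}{14323}$ ($f = - \frac{149975}{-14323} = \left(-149975\right) \left(- \frac{1}{14323}\right) = \frac{149975}{14323} \approx 10.471$)
$\sqrt{f + Y{\left(A,I \right)}} = \sqrt{\frac{149975}{14323} + 2 \cdot \frac{34}{7} \cdot 1105} = \sqrt{\frac{149975}{14323} + \frac{75140}{7}} = \sqrt{\frac{1077280045}{100261}} = \frac{\sqrt{108009174591745}}{100261}$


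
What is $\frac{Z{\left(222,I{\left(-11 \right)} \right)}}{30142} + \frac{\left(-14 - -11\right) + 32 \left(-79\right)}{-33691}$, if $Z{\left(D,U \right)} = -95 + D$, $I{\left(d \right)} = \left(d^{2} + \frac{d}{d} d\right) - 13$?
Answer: $\frac{11509737}{145073446} \approx 0.079337$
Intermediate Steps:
$I{\left(d \right)} = -13 + d + d^{2}$ ($I{\left(d \right)} = \left(d^{2} + 1 d\right) - 13 = \left(d^{2} + d\right) - 13 = \left(d + d^{2}\right) - 13 = -13 + d + d^{2}$)
$\frac{Z{\left(222,I{\left(-11 \right)} \right)}}{30142} + \frac{\left(-14 - -11\right) + 32 \left(-79\right)}{-33691} = \frac{-95 + 222}{30142} + \frac{\left(-14 - -11\right) + 32 \left(-79\right)}{-33691} = 127 \cdot \frac{1}{30142} + \left(\left(-14 + 11\right) - 2528\right) \left(- \frac{1}{33691}\right) = \frac{127}{30142} + \left(-3 - 2528\right) \left(- \frac{1}{33691}\right) = \frac{127}{30142} - - \frac{2531}{33691} = \frac{127}{30142} + \frac{2531}{33691} = \frac{11509737}{145073446}$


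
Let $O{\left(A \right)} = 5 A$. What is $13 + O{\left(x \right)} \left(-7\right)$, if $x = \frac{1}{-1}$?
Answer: $48$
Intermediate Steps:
$x = -1$
$13 + O{\left(x \right)} \left(-7\right) = 13 + 5 \left(-1\right) \left(-7\right) = 13 - -35 = 13 + 35 = 48$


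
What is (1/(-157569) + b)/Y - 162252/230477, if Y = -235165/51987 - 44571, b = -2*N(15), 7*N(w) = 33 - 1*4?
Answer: -138201941861158942027/196366032510594047374 ≈ -0.70380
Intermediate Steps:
N(w) = 29/7 (N(w) = (33 - 1*4)/7 = (33 - 4)/7 = (⅐)*29 = 29/7)
b = -58/7 (b = -2*29/7 = -58/7 ≈ -8.2857)
Y = -2317347742/51987 (Y = -235165*1/51987 - 44571 = -235165/51987 - 44571 = -2317347742/51987 ≈ -44576.)
(1/(-157569) + b)/Y - 162252/230477 = (1/(-157569) - 58/7)/(-2317347742/51987) - 162252/230477 = (-1/157569 - 58/7)*(-51987/2317347742) - 162252*1/230477 = -9139009/1102983*(-51987/2317347742) - 162252/230477 = 158369886961/851998388171462 - 162252/230477 = -138201941861158942027/196366032510594047374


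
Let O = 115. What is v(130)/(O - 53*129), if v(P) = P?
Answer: -65/3361 ≈ -0.019339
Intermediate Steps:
v(130)/(O - 53*129) = 130/(115 - 53*129) = 130/(115 - 6837) = 130/(-6722) = 130*(-1/6722) = -65/3361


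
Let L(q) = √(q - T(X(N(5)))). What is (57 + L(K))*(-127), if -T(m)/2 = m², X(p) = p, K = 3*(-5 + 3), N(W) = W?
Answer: -7239 - 254*√11 ≈ -8081.4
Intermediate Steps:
K = -6 (K = 3*(-2) = -6)
T(m) = -2*m²
L(q) = √(50 + q) (L(q) = √(q - (-2)*5²) = √(q - (-2)*25) = √(q - 1*(-50)) = √(q + 50) = √(50 + q))
(57 + L(K))*(-127) = (57 + √(50 - 6))*(-127) = (57 + √44)*(-127) = (57 + 2*√11)*(-127) = -7239 - 254*√11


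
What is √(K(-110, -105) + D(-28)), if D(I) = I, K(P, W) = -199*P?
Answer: √21862 ≈ 147.86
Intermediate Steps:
√(K(-110, -105) + D(-28)) = √(-199*(-110) - 28) = √(21890 - 28) = √21862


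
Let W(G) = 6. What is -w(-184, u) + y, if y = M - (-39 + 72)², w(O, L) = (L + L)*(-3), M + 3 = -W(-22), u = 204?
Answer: 126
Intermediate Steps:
M = -9 (M = -3 - 1*6 = -3 - 6 = -9)
w(O, L) = -6*L (w(O, L) = (2*L)*(-3) = -6*L)
y = -1098 (y = -9 - (-39 + 72)² = -9 - 1*33² = -9 - 1*1089 = -9 - 1089 = -1098)
-w(-184, u) + y = -(-6)*204 - 1098 = -1*(-1224) - 1098 = 1224 - 1098 = 126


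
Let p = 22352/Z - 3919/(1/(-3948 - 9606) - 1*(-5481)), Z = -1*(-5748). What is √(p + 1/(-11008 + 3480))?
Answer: √1773001705663246191473539830/23636585485092 ≈ 1.7814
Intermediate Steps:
Z = 5748
p = 338798828062/106753972701 (p = 22352/5748 - 3919/(1/(-3948 - 9606) - 1*(-5481)) = 22352*(1/5748) - 3919/(1/(-13554) + 5481) = 5588/1437 - 3919/(-1/13554 + 5481) = 5588/1437 - 3919/74289473/13554 = 5588/1437 - 3919*13554/74289473 = 5588/1437 - 53118126/74289473 = 338798828062/106753972701 ≈ 3.1736)
√(p + 1/(-11008 + 3480)) = √(338798828062/106753972701 + 1/(-11008 + 3480)) = √(338798828062/106753972701 + 1/(-7528)) = √(338798828062/106753972701 - 1/7528) = √(2550370823678035/803643906493128) = √1773001705663246191473539830/23636585485092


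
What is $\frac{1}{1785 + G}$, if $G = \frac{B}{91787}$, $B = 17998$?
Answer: $\frac{91787}{163857793} \approx 0.00056016$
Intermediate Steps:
$G = \frac{17998}{91787} \approx 0.19608$
$\frac{1}{1785 + G} = \frac{1}{1785 + \frac{17998}{91787}} = \frac{1}{\frac{163857793}{91787}} = \frac{91787}{163857793}$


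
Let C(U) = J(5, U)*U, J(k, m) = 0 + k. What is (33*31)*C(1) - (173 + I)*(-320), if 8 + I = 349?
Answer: 169595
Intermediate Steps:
J(k, m) = k
I = 341 (I = -8 + 349 = 341)
C(U) = 5*U
(33*31)*C(1) - (173 + I)*(-320) = (33*31)*(5*1) - (173 + 341)*(-320) = 1023*5 - 514*(-320) = 5115 - 1*(-164480) = 5115 + 164480 = 169595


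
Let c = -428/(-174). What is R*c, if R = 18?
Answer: 1284/29 ≈ 44.276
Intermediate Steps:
c = 214/87 (c = -428*(-1/174) = 214/87 ≈ 2.4598)
R*c = 18*(214/87) = 1284/29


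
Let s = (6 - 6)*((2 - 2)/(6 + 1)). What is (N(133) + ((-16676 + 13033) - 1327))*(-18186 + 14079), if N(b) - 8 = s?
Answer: 20378934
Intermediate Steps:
s = 0 (s = 0*(0/7) = 0*(0*(1/7)) = 0*0 = 0)
N(b) = 8 (N(b) = 8 + 0 = 8)
(N(133) + ((-16676 + 13033) - 1327))*(-18186 + 14079) = (8 + ((-16676 + 13033) - 1327))*(-18186 + 14079) = (8 + (-3643 - 1327))*(-4107) = (8 - 4970)*(-4107) = -4962*(-4107) = 20378934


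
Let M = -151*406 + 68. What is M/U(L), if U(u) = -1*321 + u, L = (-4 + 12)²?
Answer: 61238/257 ≈ 238.28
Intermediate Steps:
L = 64 (L = 8² = 64)
U(u) = -321 + u
M = -61238 (M = -61306 + 68 = -61238)
M/U(L) = -61238/(-321 + 64) = -61238/(-257) = -61238*(-1/257) = 61238/257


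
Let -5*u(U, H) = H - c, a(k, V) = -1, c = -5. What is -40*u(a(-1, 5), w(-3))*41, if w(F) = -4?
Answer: 328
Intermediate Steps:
u(U, H) = -1 - H/5 (u(U, H) = -(H - 1*(-5))/5 = -(H + 5)/5 = -(5 + H)/5 = -1 - H/5)
-40*u(a(-1, 5), w(-3))*41 = -40*(-1 - ⅕*(-4))*41 = -40*(-1 + ⅘)*41 = -40*(-⅕)*41 = 8*41 = 328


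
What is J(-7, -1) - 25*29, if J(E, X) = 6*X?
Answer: -731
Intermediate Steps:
J(-7, -1) - 25*29 = 6*(-1) - 25*29 = -6 - 725 = -731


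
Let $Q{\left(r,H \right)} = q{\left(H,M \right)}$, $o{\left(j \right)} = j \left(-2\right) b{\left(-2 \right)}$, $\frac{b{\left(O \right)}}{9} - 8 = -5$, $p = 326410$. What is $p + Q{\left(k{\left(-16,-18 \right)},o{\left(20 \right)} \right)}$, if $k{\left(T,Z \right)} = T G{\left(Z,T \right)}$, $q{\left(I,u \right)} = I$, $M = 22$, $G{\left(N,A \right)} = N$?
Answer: $325330$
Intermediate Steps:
$b{\left(O \right)} = 27$ ($b{\left(O \right)} = 72 + 9 \left(-5\right) = 72 - 45 = 27$)
$o{\left(j \right)} = - 54 j$ ($o{\left(j \right)} = j \left(-2\right) 27 = - 2 j 27 = - 54 j$)
$k{\left(T,Z \right)} = T Z$
$Q{\left(r,H \right)} = H$
$p + Q{\left(k{\left(-16,-18 \right)},o{\left(20 \right)} \right)} = 326410 - 1080 = 325330$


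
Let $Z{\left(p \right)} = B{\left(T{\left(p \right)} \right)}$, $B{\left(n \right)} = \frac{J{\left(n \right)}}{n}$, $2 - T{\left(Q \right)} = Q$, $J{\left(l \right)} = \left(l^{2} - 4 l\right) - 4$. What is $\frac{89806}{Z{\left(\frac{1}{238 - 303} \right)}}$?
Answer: $- \frac{764698090}{33799} \approx -22625.0$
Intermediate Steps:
$J{\left(l \right)} = -4 + l^{2} - 4 l$
$T{\left(Q \right)} = 2 - Q$
$B{\left(n \right)} = \frac{-4 + n^{2} - 4 n}{n}$
$Z{\left(p \right)} = -2 - p - \frac{4}{2 - p}$ ($Z{\left(p \right)} = -4 - \left(-2 + p\right) - \frac{4}{2 - p} = -2 - p - \frac{4}{2 - p}$)
$\frac{89806}{Z{\left(\frac{1}{238 - 303} \right)}} = \frac{89806}{\frac{1}{-2 + \frac{1}{238 - 303}} \left(8 - \left(\frac{1}{238 - 303}\right)^{2}\right)} = \frac{89806}{\frac{1}{-2 + \frac{1}{-65}} \left(8 - \left(\frac{1}{-65}\right)^{2}\right)} = \frac{89806}{\frac{1}{-2 - \frac{1}{65}} \left(8 - \left(- \frac{1}{65}\right)^{2}\right)} = \frac{89806}{\frac{1}{- \frac{131}{65}} \left(8 - \frac{1}{4225}\right)} = \frac{89806}{\left(- \frac{65}{131}\right) \left(8 - \frac{1}{4225}\right)} = \frac{89806}{\left(- \frac{65}{131}\right) \frac{33799}{4225}} = \frac{89806}{- \frac{33799}{8515}} = 89806 \left(- \frac{8515}{33799}\right) = - \frac{764698090}{33799}$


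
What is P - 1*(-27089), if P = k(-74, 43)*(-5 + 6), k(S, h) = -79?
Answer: 27010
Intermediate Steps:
P = -79 (P = -79*(-5 + 6) = -79*1 = -79)
P - 1*(-27089) = -79 - 1*(-27089) = -79 + 27089 = 27010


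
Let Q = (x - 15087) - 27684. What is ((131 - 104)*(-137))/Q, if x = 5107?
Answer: 3699/37664 ≈ 0.098210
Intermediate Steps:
Q = -37664 (Q = (5107 - 15087) - 27684 = -9980 - 27684 = -37664)
((131 - 104)*(-137))/Q = ((131 - 104)*(-137))/(-37664) = (27*(-137))*(-1/37664) = -3699*(-1/37664) = 3699/37664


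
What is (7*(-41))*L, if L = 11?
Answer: -3157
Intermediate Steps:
(7*(-41))*L = (7*(-41))*11 = -287*11 = -3157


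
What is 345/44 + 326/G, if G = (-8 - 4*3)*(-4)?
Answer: 5243/440 ≈ 11.916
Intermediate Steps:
G = 80 (G = (-8 - 12)*(-4) = -20*(-4) = 80)
345/44 + 326/G = 345/44 + 326/80 = 345*(1/44) + 326*(1/80) = 345/44 + 163/40 = 5243/440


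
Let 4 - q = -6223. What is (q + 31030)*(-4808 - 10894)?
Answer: -585009414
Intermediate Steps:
q = 6227 (q = 4 - 1*(-6223) = 4 + 6223 = 6227)
(q + 31030)*(-4808 - 10894) = (6227 + 31030)*(-4808 - 10894) = 37257*(-15702) = -585009414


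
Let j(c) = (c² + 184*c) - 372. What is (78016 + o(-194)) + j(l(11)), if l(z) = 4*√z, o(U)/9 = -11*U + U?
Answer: 95280 + 736*√11 ≈ 97721.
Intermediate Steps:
o(U) = -90*U (o(U) = 9*(-11*U + U) = 9*(-10*U) = -90*U)
j(c) = -372 + c² + 184*c
(78016 + o(-194)) + j(l(11)) = (78016 - 90*(-194)) + (-372 + (4*√11)² + 184*(4*√11)) = (78016 + 17460) + (-372 + 176 + 736*√11) = 95476 + (-196 + 736*√11) = 95280 + 736*√11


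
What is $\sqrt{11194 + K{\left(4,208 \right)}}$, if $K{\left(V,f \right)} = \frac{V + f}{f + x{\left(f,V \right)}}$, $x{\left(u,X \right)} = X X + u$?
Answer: $\frac{\sqrt{3627015}}{18} \approx 105.8$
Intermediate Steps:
$x{\left(u,X \right)} = u + X^{2}$ ($x{\left(u,X \right)} = X^{2} + u = u + X^{2}$)
$K{\left(V,f \right)} = \frac{V + f}{V^{2} + 2 f}$ ($K{\left(V,f \right)} = \frac{V + f}{f + \left(f + V^{2}\right)} = \frac{V + f}{V^{2} + 2 f}$)
$\sqrt{11194 + K{\left(4,208 \right)}} = \sqrt{11194 + \frac{4 + 208}{4^{2} + 2 \cdot 208}} = \sqrt{11194 + \frac{1}{16 + 416} \cdot 212} = \sqrt{11194 + \frac{1}{432} \cdot 212} = \sqrt{11194 + \frac{53}{108}} = \sqrt{\frac{1209005}{108}} = \frac{\sqrt{3627015}}{18}$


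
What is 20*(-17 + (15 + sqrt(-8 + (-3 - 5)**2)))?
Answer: -40 + 40*sqrt(14) ≈ 109.67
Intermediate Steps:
20*(-17 + (15 + sqrt(-8 + (-3 - 5)**2))) = 20*(-17 + (15 + sqrt(-8 + (-8)**2))) = 20*(-17 + (15 + sqrt(-8 + 64))) = 20*(-17 + (15 + sqrt(56))) = 20*(-17 + (15 + 2*sqrt(14))) = 20*(-2 + 2*sqrt(14)) = -40 + 40*sqrt(14)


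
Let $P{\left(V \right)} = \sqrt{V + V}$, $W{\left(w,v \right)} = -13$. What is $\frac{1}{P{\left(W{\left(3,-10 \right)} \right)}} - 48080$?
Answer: $-48080 - \frac{i \sqrt{26}}{26} \approx -48080.0 - 0.19612 i$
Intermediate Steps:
$P{\left(V \right)} = \sqrt{2} \sqrt{V}$ ($P{\left(V \right)} = \sqrt{2 V} = \sqrt{2} \sqrt{V}$)
$\frac{1}{P{\left(W{\left(3,-10 \right)} \right)}} - 48080 = \frac{1}{\sqrt{2} \sqrt{-13}} - 48080 = \frac{1}{\sqrt{2} i \sqrt{13}} - 48080 = \frac{1}{i \sqrt{26}} - 48080 = - \frac{i \sqrt{26}}{26} - 48080 = -48080 - \frac{i \sqrt{26}}{26}$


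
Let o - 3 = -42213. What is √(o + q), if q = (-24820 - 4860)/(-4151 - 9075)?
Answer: I*√1845819832570/6613 ≈ 205.45*I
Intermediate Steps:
o = -42210 (o = 3 - 42213 = -42210)
q = 14840/6613 (q = -29680/(-13226) = -29680*(-1/13226) = 14840/6613 ≈ 2.2441)
√(o + q) = √(-42210 + 14840/6613) = √(-279119890/6613) = I*√1845819832570/6613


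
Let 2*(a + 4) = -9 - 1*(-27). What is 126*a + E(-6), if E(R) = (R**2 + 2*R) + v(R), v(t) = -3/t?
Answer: 1309/2 ≈ 654.50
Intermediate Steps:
a = 5 (a = -4 + (-9 - 1*(-27))/2 = -4 + (-9 + 27)/2 = -4 + (1/2)*18 = -4 + 9 = 5)
E(R) = R**2 - 3/R + 2*R (E(R) = (R**2 + 2*R) - 3/R = R**2 - 3/R + 2*R)
126*a + E(-6) = 126*5 + (-3 + (-6)**2*(2 - 6))/(-6) = 630 - (-3 + 36*(-4))/6 = 630 - (-3 - 144)/6 = 630 - 1/6*(-147) = 630 + 49/2 = 1309/2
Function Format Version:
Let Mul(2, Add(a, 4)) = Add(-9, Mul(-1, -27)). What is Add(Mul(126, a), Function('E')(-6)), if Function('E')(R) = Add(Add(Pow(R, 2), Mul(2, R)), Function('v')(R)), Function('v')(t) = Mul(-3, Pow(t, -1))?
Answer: Rational(1309, 2) ≈ 654.50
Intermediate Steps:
a = 5 (a = Add(-4, Mul(Rational(1, 2), Add(-9, Mul(-1, -27)))) = Add(-4, Mul(Rational(1, 2), Add(-9, 27))) = Add(-4, Mul(Rational(1, 2), 18)) = Add(-4, 9) = 5)
Function('E')(R) = Add(Pow(R, 2), Mul(-3, Pow(R, -1)), Mul(2, R)) (Function('E')(R) = Add(Add(Pow(R, 2), Mul(2, R)), Mul(-3, Pow(R, -1))) = Add(Pow(R, 2), Mul(-3, Pow(R, -1)), Mul(2, R)))
Add(Mul(126, a), Function('E')(-6)) = Add(Mul(126, 5), Mul(Pow(-6, -1), Add(-3, Mul(Pow(-6, 2), Add(2, -6))))) = Add(630, Mul(Rational(-1, 6), Add(-3, Mul(36, -4)))) = Add(630, Mul(Rational(-1, 6), Add(-3, -144))) = Add(630, Mul(Rational(-1, 6), -147)) = Add(630, Rational(49, 2)) = Rational(1309, 2)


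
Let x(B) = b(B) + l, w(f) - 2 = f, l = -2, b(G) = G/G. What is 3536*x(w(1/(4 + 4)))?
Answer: -3536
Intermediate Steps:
b(G) = 1
w(f) = 2 + f
x(B) = -1 (x(B) = 1 - 2 = -1)
3536*x(w(1/(4 + 4))) = 3536*(-1) = -3536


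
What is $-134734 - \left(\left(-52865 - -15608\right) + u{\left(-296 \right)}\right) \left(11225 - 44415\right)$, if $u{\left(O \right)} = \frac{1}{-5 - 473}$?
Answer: $- \frac{295570017391}{239} \approx -1.2367 \cdot 10^{9}$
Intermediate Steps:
$u{\left(O \right)} = - \frac{1}{478}$ ($u{\left(O \right)} = \frac{1}{-478} = - \frac{1}{478}$)
$-134734 - \left(\left(-52865 - -15608\right) + u{\left(-296 \right)}\right) \left(11225 - 44415\right) = -134734 - \left(\left(-52865 - -15608\right) - \frac{1}{478}\right) \left(11225 - 44415\right) = -134734 - \left(\left(-52865 + 15608\right) - \frac{1}{478}\right) \left(-33190\right) = -134734 - \left(-37257 - \frac{1}{478}\right) \left(-33190\right) = -134734 - \left(- \frac{17808847}{478}\right) \left(-33190\right) = -134734 - \frac{295537815965}{239} = - \frac{295570017391}{239}$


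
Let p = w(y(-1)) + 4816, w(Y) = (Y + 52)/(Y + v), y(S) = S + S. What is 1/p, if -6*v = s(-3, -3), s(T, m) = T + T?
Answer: 1/4766 ≈ 0.00020982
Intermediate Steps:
s(T, m) = 2*T
v = 1 (v = -(-3)/3 = -⅙*(-6) = 1)
y(S) = 2*S
w(Y) = (52 + Y)/(1 + Y) (w(Y) = (Y + 52)/(Y + 1) = (52 + Y)/(1 + Y))
p = 4766 (p = (52 + 2*(-1))/(1 + 2*(-1)) + 4816 = (52 - 2)/(1 - 2) + 4816 = 50/(-1) + 4816 = -1*50 + 4816 = -50 + 4816 = 4766)
1/p = 1/4766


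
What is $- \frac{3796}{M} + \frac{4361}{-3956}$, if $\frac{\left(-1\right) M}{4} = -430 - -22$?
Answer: $- \frac{1383383}{403512} \approx -3.4284$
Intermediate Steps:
$M = 1632$ ($M = - 4 \left(-430 - -22\right) = - 4 \left(-430 + 22\right) = \left(-4\right) \left(-408\right) = 1632$)
$- \frac{3796}{M} + \frac{4361}{-3956} = - \frac{3796}{1632} + \frac{4361}{-3956} = \left(-3796\right) \frac{1}{1632} + 4361 \left(- \frac{1}{3956}\right) = - \frac{949}{408} - \frac{4361}{3956} = - \frac{1383383}{403512}$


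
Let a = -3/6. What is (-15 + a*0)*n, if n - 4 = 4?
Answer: -120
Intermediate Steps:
a = -1/2 (a = -3*1/6 = -1/2 ≈ -0.50000)
n = 8 (n = 4 + 4 = 8)
(-15 + a*0)*n = (-15 - 1/2*0)*8 = (-15 + 0)*8 = -15*8 = -120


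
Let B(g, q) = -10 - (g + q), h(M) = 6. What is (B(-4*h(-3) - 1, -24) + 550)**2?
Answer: 346921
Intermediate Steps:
B(g, q) = -10 - g - q (B(g, q) = -10 + (-g - q) = -10 - g - q)
(B(-4*h(-3) - 1, -24) + 550)**2 = ((-10 - (-4*6 - 1) - 1*(-24)) + 550)**2 = ((-10 - (-24 - 1) + 24) + 550)**2 = ((-10 - 1*(-25) + 24) + 550)**2 = ((-10 + 25 + 24) + 550)**2 = (39 + 550)**2 = 589**2 = 346921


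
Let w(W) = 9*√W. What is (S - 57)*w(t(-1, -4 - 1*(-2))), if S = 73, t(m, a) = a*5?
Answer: 144*I*√10 ≈ 455.37*I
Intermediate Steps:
t(m, a) = 5*a
(S - 57)*w(t(-1, -4 - 1*(-2))) = (73 - 57)*(9*√(5*(-4 - 1*(-2)))) = 16*(9*√(5*(-4 + 2))) = 16*(9*√(5*(-2))) = 16*(9*√(-10)) = 16*(9*(I*√10)) = 16*(9*I*√10) = 144*I*√10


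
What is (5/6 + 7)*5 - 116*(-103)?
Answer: 71923/6 ≈ 11987.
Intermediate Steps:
(5/6 + 7)*5 - 116*(-103) = (5*(1/6) + 7)*5 + 11948 = (5/6 + 7)*5 + 11948 = (47/6)*5 + 11948 = 235/6 + 11948 = 71923/6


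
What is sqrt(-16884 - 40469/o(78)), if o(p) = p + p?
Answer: I*sqrt(617163)/6 ≈ 130.93*I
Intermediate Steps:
o(p) = 2*p
sqrt(-16884 - 40469/o(78)) = sqrt(-16884 - 40469/(2*78)) = sqrt(-16884 - 40469/156) = sqrt(-16884 - 40469*1/156) = sqrt(-16884 - 3113/12) = sqrt(-205721/12) = I*sqrt(617163)/6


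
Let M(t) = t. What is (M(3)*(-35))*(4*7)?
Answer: -2940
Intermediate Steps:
(M(3)*(-35))*(4*7) = (3*(-35))*(4*7) = -105*28 = -2940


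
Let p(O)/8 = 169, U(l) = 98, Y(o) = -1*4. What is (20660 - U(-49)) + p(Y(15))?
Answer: 21914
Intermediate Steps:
Y(o) = -4
p(O) = 1352 (p(O) = 8*169 = 1352)
(20660 - U(-49)) + p(Y(15)) = (20660 - 1*98) + 1352 = (20660 - 98) + 1352 = 20562 + 1352 = 21914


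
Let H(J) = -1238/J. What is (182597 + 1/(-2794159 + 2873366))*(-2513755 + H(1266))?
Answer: -7671190612947003240/16712677 ≈ -4.5900e+11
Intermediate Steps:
(182597 + 1/(-2794159 + 2873366))*(-2513755 + H(1266)) = (182597 + 1/(-2794159 + 2873366))*(-2513755 - 1238/1266) = (182597 + 1/79207)*(-2513755 - 1238*1/1266) = (182597 + 1/79207)*(-2513755 - 619/633) = (14462960580/79207)*(-1591207534/633) = -7671190612947003240/16712677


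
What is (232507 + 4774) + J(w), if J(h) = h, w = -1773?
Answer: 235508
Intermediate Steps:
(232507 + 4774) + J(w) = (232507 + 4774) - 1773 = 237281 - 1773 = 235508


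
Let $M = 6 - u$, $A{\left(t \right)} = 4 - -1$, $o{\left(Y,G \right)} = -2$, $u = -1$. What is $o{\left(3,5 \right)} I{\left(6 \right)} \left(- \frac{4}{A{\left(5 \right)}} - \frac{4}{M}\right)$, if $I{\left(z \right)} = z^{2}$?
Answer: $\frac{3456}{35} \approx 98.743$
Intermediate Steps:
$A{\left(t \right)} = 5$ ($A{\left(t \right)} = 4 + 1 = 5$)
$M = 7$ ($M = 6 - -1 = 6 + 1 = 7$)
$o{\left(3,5 \right)} I{\left(6 \right)} \left(- \frac{4}{A{\left(5 \right)}} - \frac{4}{M}\right) = - 2 \cdot 6^{2} \left(- \frac{4}{5} - \frac{4}{7}\right) = \left(-2\right) 36 \left(\left(-4\right) \frac{1}{5} - \frac{4}{7}\right) = - 72 \left(- \frac{4}{5} - \frac{4}{7}\right) = \left(-72\right) \left(- \frac{48}{35}\right) = \frac{3456}{35}$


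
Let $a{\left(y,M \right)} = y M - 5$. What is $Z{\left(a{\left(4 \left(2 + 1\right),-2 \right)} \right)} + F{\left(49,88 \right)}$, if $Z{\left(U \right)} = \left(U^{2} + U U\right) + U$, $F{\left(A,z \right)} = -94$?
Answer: $1559$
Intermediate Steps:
$a{\left(y,M \right)} = -5 + M y$ ($a{\left(y,M \right)} = M y - 5 = -5 + M y$)
$Z{\left(U \right)} = U + 2 U^{2}$ ($Z{\left(U \right)} = \left(U^{2} + U^{2}\right) + U = 2 U^{2} + U = U + 2 U^{2}$)
$Z{\left(a{\left(4 \left(2 + 1\right),-2 \right)} \right)} + F{\left(49,88 \right)} = \left(-5 - 2 \cdot 4 \left(2 + 1\right)\right) \left(1 + 2 \left(-5 - 2 \cdot 4 \left(2 + 1\right)\right)\right) - 94 = \left(-5 - 2 \cdot 4 \cdot 3\right) \left(1 + 2 \left(-5 - 2 \cdot 4 \cdot 3\right)\right) - 94 = \left(-5 - 24\right) \left(1 + 2 \left(-5 - 24\right)\right) - 94 = - 29 \left(1 + 2 \left(-29\right)\right) - 94 = - 29 \left(1 - 58\right) - 94 = \left(-29\right) \left(-57\right) - 94 = 1653 - 94 = 1559$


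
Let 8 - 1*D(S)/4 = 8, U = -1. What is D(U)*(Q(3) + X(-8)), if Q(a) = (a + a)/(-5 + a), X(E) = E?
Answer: 0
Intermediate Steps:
D(S) = 0 (D(S) = 32 - 4*8 = 32 - 32 = 0)
Q(a) = 2*a/(-5 + a) (Q(a) = (2*a)/(-5 + a) = 2*a/(-5 + a))
D(U)*(Q(3) + X(-8)) = 0*(2*3/(-5 + 3) - 8) = 0*(2*3/(-2) - 8) = 0*(2*3*(-1/2) - 8) = 0*(-3 - 8) = 0*(-11) = 0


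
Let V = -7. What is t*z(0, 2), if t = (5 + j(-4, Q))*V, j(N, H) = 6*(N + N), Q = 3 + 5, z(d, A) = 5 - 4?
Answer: 301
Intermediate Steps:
z(d, A) = 1
Q = 8
j(N, H) = 12*N (j(N, H) = 6*(2*N) = 12*N)
t = 301 (t = (5 + 12*(-4))*(-7) = (5 - 48)*(-7) = -43*(-7) = 301)
t*z(0, 2) = 301*1 = 301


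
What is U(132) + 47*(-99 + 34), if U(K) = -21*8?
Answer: -3223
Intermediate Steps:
U(K) = -168
U(132) + 47*(-99 + 34) = -168 + 47*(-99 + 34) = -168 + 47*(-65) = -168 - 3055 = -3223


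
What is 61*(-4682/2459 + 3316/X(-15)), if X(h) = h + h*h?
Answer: 218710132/258195 ≈ 847.07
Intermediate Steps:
X(h) = h + h**2
61*(-4682/2459 + 3316/X(-15)) = 61*(-4682/2459 + 3316/((-15*(1 - 15)))) = 61*(-4682*1/2459 + 3316/((-15*(-14)))) = 61*(-4682/2459 + 3316/210) = 61*(-4682/2459 + 3316*(1/210)) = 61*(-4682/2459 + 1658/105) = 61*(3585412/258195) = 218710132/258195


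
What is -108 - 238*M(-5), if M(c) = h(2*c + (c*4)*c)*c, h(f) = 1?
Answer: 1082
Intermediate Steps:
M(c) = c (M(c) = 1*c = c)
-108 - 238*M(-5) = -108 - 238*(-5) = -108 + 1190 = 1082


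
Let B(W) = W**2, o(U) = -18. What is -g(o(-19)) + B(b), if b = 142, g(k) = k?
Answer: 20182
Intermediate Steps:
-g(o(-19)) + B(b) = -1*(-18) + 142**2 = 18 + 20164 = 20182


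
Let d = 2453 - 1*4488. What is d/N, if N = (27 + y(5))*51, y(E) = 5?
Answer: -2035/1632 ≈ -1.2469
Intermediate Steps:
d = -2035 (d = 2453 - 4488 = -2035)
N = 1632 (N = (27 + 5)*51 = 32*51 = 1632)
d/N = -2035/1632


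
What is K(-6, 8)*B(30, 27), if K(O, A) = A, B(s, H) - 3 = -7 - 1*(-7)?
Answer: 24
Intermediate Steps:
B(s, H) = 3 (B(s, H) = 3 + (-7 - 1*(-7)) = 3 + (-7 + 7) = 3 + 0 = 3)
K(-6, 8)*B(30, 27) = 8*3 = 24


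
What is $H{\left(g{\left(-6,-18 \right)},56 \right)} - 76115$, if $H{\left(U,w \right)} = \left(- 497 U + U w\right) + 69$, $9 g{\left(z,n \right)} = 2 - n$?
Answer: $-77026$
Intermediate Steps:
$g{\left(z,n \right)} = \frac{2}{9} - \frac{n}{9}$ ($g{\left(z,n \right)} = \frac{2 - n}{9} = \frac{2}{9} - \frac{n}{9}$)
$H{\left(U,w \right)} = 69 - 497 U + U w$
$H{\left(g{\left(-6,-18 \right)},56 \right)} - 76115 = \left(69 - 497 \left(\frac{2}{9} - -2\right) + \left(\frac{2}{9} - -2\right) 56\right) - 76115 = \left(69 - 497 \left(\frac{2}{9} + 2\right) + \left(\frac{2}{9} + 2\right) 56\right) - 76115 = \left(69 - \frac{9940}{9} + \frac{20}{9} \cdot 56\right) - 76115 = \left(69 - \frac{9940}{9} + \frac{1120}{9}\right) - 76115 = -911 - 76115 = -77026$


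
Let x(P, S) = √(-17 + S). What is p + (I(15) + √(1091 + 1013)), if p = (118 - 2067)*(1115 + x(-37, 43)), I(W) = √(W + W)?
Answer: -2173135 + √30 - 1949*√26 + 2*√526 ≈ -2.1830e+6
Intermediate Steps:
I(W) = √2*√W (I(W) = √(2*W) = √2*√W)
p = -2173135 - 1949*√26 (p = (118 - 2067)*(1115 + √(-17 + 43)) = -1949*(1115 + √26) = -2173135 - 1949*√26 ≈ -2.1831e+6)
p + (I(15) + √(1091 + 1013)) = (-2173135 - 1949*√26) + (√2*√15 + √(1091 + 1013)) = (-2173135 - 1949*√26) + (√30 + √2104) = (-2173135 - 1949*√26) + (√30 + 2*√526) = -2173135 + √30 - 1949*√26 + 2*√526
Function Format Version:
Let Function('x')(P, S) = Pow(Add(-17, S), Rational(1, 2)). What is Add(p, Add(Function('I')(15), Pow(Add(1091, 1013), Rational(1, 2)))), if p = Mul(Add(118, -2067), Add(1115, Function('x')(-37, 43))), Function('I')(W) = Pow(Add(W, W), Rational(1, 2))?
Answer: Add(-2173135, Pow(30, Rational(1, 2)), Mul(-1949, Pow(26, Rational(1, 2))), Mul(2, Pow(526, Rational(1, 2)))) ≈ -2.1830e+6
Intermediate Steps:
Function('I')(W) = Mul(Pow(2, Rational(1, 2)), Pow(W, Rational(1, 2))) (Function('I')(W) = Pow(Mul(2, W), Rational(1, 2)) = Mul(Pow(2, Rational(1, 2)), Pow(W, Rational(1, 2))))
p = Add(-2173135, Mul(-1949, Pow(26, Rational(1, 2)))) (p = Mul(Add(118, -2067), Add(1115, Pow(Add(-17, 43), Rational(1, 2)))) = Mul(-1949, Add(1115, Pow(26, Rational(1, 2)))) = Add(-2173135, Mul(-1949, Pow(26, Rational(1, 2)))) ≈ -2.1831e+6)
Add(p, Add(Function('I')(15), Pow(Add(1091, 1013), Rational(1, 2)))) = Add(Add(-2173135, Mul(-1949, Pow(26, Rational(1, 2)))), Add(Mul(Pow(2, Rational(1, 2)), Pow(15, Rational(1, 2))), Pow(Add(1091, 1013), Rational(1, 2)))) = Add(Add(-2173135, Mul(-1949, Pow(26, Rational(1, 2)))), Add(Pow(30, Rational(1, 2)), Pow(2104, Rational(1, 2)))) = Add(Add(-2173135, Mul(-1949, Pow(26, Rational(1, 2)))), Add(Pow(30, Rational(1, 2)), Mul(2, Pow(526, Rational(1, 2))))) = Add(-2173135, Pow(30, Rational(1, 2)), Mul(-1949, Pow(26, Rational(1, 2))), Mul(2, Pow(526, Rational(1, 2))))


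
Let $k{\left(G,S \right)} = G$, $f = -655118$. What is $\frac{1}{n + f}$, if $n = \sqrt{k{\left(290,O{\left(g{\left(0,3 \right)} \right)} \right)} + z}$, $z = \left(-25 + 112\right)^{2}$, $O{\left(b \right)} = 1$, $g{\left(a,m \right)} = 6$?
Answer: $- \frac{655118}{429179586065} - \frac{\sqrt{7859}}{429179586065} \approx -1.5266 \cdot 10^{-6}$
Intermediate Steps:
$z = 7569$ ($z = 87^{2} = 7569$)
$n = \sqrt{7859}$ ($n = \sqrt{290 + 7569} = \sqrt{7859} \approx 88.651$)
$\frac{1}{n + f} = \frac{1}{\sqrt{7859} - 655118} = \frac{1}{-655118 + \sqrt{7859}}$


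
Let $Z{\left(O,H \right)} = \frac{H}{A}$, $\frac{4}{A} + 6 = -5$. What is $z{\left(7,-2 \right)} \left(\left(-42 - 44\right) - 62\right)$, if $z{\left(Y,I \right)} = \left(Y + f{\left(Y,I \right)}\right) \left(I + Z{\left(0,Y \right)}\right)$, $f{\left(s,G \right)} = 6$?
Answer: $40885$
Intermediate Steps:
$A = - \frac{4}{11}$ ($A = \frac{4}{-6 - 5} = \frac{4}{-11} = 4 \left(- \frac{1}{11}\right) = - \frac{4}{11} \approx -0.36364$)
$Z{\left(O,H \right)} = - \frac{11 H}{4}$ ($Z{\left(O,H \right)} = \frac{H}{- \frac{4}{11}} = H \left(- \frac{11}{4}\right) = - \frac{11 H}{4}$)
$z{\left(Y,I \right)} = \left(6 + Y\right) \left(I - \frac{11 Y}{4}\right)$ ($z{\left(Y,I \right)} = \left(Y + 6\right) \left(I - \frac{11 Y}{4}\right) = \left(6 + Y\right) \left(I - \frac{11 Y}{4}\right)$)
$z{\left(7,-2 \right)} \left(\left(-42 - 44\right) - 62\right) = \left(6 \left(-2\right) - \frac{231}{2} - \frac{11 \cdot 7^{2}}{4} - 14\right) \left(\left(-42 - 44\right) - 62\right) = \left(-12 - \frac{231}{2} - \frac{539}{4} - 14\right) \left(-86 - 62\right) = \left(-12 - \frac{231}{2} - \frac{539}{4} - 14\right) \left(-148\right) = \left(- \frac{1105}{4}\right) \left(-148\right) = 40885$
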